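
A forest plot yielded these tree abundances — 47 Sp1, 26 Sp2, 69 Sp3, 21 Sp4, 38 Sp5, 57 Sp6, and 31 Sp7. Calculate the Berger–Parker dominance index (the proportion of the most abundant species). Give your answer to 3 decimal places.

0.239

Total N = 47+26+69+21+38+57+31 = 289, so the proportions are 0.16263, 0.08997, 0.23875, 0.07266, 0.13149, 0.19723, 0.10727 (working shown to 5 dp, full precision carried).
The largest proportion is 0.23875, i.e. d = 0.239 to 3 decimal places.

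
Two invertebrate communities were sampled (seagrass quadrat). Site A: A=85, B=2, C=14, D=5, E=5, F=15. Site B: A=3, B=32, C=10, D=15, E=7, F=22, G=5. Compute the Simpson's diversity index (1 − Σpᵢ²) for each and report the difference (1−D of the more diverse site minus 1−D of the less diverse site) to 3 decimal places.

0.268

Site A: N=126, proportions 0.6746, 0.01587, 0.11111, 0.03968, 0.03968, 0.11905, giving 1−D = 0.51499 (working shown to 5 dp, full precision carried).
Site B: N=94, proportions 0.03191, 0.34043, 0.10638, 0.15957, 0.07447, 0.23404, 0.05319, giving 1−D = 0.78316.
Difference = |0.51499 − 0.78316| = 0.26817, i.e. 0.268 to 3 decimal places.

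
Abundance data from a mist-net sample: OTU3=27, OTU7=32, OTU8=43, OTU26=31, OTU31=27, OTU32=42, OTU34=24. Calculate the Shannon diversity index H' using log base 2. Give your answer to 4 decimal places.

Total N = 27+32+43+31+27+42+24 = 226, so the proportions are 0.119469, 0.141593, 0.190265, 0.137168, 0.119469, 0.185841, 0.106195 (working shown to 6 dp, full precision carried).
Each pᵢ log₂ pᵢ term: 0.119469×(-3.065291)=-0.366207, 0.141593×(-2.820179)=-0.399317, 0.190265×(-2.393914)=-0.455479, 0.137168×(-2.865983)=-0.393122, 0.119469×(-3.065291)=-0.366207, 0.185841×(-2.427862)=-0.451196, 0.106195×(-3.235216)=-0.343563.
Sum = -2.775091, so H' = 2.7751.

2.7751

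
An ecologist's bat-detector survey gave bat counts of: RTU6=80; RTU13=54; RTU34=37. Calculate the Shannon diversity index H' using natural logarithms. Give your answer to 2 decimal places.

1.05

Total N = 80+54+37 = 171, so the proportions are 0.4678, 0.3158, 0.2164 (working shown to 4 dp, full precision carried).
Each pᵢ ln pᵢ term: 0.4678×(-0.7596)=-0.3554, 0.3158×(-1.1527)=-0.3640, 0.2164×(-1.5307)=-0.3312.
Sum = -1.0506, so H' = 1.05.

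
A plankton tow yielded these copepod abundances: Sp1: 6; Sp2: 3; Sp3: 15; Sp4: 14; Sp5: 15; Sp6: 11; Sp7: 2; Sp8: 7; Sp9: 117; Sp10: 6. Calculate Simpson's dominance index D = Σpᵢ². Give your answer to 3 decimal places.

0.380

Total N = 6+3+15+14+15+11+2+7+117+6 = 196, so the proportions are 0.03061, 0.01531, 0.07653, 0.07143, 0.07653, 0.05612, 0.0102, 0.03571, 0.59694, 0.03061 (working shown to 5 dp, full precision carried).
D = 0.03061² + 0.01531² + 0.07653² + 0.07143² + 0.07653² + 0.05612² + 0.0102² + 0.03571² + 0.59694² + 0.03061² = 0.00094 + 0.00023 + 0.00586 + 0.00510 + 0.00586 + 0.00315 + 0.00010 + 0.00128 + 0.35634 + 0.00094 = 0.37979.
To 3 decimal places, D = 0.380.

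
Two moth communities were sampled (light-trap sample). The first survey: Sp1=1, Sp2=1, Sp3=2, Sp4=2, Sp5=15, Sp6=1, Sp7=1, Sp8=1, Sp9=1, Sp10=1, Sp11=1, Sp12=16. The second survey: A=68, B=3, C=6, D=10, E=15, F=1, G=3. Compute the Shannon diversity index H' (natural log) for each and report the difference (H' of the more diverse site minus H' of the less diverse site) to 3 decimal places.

The first survey: N=43, proportions 0.02326, 0.02326, 0.04651, 0.04651, 0.34884, 0.02326, 0.02326, 0.02326, 0.02326, 0.02326, 0.02326, 0.37209, giving H' = 1.72039 (working shown to 5 dp, full precision carried).
The second survey: N=106, proportions 0.64151, 0.0283, 0.0566, 0.09434, 0.14151, 0.00943, 0.0283, giving H' = 1.19254.
Difference = |1.72039 − 1.19254| = 0.52785, i.e. 0.528 to 3 decimal places.

0.528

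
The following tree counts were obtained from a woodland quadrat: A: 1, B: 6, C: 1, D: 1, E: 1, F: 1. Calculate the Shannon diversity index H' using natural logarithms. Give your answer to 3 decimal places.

1.421

Total N = 1+6+1+1+1+1 = 11, so the proportions are 0.09091, 0.54545, 0.09091, 0.09091, 0.09091, 0.09091 (working shown to 5 dp, full precision carried).
Each pᵢ ln pᵢ term: 0.09091×(-2.39790)=-0.21799, 0.54545×(-0.60614)=-0.33062, 0.09091×(-2.39790)=-0.21799, 0.09091×(-2.39790)=-0.21799, 0.09091×(-2.39790)=-0.21799, 0.09091×(-2.39790)=-0.21799.
Sum = -1.42057, so H' = 1.421.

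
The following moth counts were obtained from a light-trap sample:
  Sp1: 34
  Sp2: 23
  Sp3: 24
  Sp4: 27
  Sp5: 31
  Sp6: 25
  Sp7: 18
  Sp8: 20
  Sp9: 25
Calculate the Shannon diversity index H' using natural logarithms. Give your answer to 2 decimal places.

2.18

Total N = 34+23+24+27+31+25+18+20+25 = 227, so the proportions are 0.1498, 0.1013, 0.1057, 0.1189, 0.1366, 0.1101, 0.0793, 0.0881, 0.1101 (working shown to 4 dp, full precision carried).
Each pᵢ ln pᵢ term: 0.1498×(-1.8986)=-0.2844, 0.1013×(-2.2895)=-0.2320, 0.1057×(-2.2469)=-0.2376, 0.1189×(-2.1291)=-0.2532, 0.1366×(-1.9910)=-0.2719, 0.1101×(-2.2061)=-0.2430, 0.0793×(-2.5346)=-0.2010, 0.0881×(-2.4292)=-0.2140, 0.1101×(-2.2061)=-0.2430.
Sum = -2.1800, so H' = 2.18.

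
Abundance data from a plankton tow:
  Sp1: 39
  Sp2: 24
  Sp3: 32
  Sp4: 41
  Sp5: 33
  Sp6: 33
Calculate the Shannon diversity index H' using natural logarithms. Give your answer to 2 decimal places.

Total N = 39+24+32+41+33+33 = 202, so the proportions are 0.1931, 0.1188, 0.1584, 0.203, 0.1634, 0.1634 (working shown to 4 dp, full precision carried).
Each pᵢ ln pᵢ term: 0.1931×(-1.6447)=-0.3175, 0.1188×(-2.1302)=-0.2531, 0.1584×(-1.8425)=-0.2919, 0.203×(-1.5947)=-0.3237, 0.1634×(-1.8118)=-0.2960, 0.1634×(-1.8118)=-0.2960.
Sum = -1.7782, so H' = 1.78.

1.78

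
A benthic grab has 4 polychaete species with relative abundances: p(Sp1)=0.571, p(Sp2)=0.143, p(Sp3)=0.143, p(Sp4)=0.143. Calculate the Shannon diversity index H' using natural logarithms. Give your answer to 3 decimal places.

Each pᵢ ln pᵢ term (working shown to 5 dp, full precision carried): 0.571×(-0.56037)=-0.31997, 0.143×(-1.94491)=-0.27812, 0.143×(-1.94491)=-0.27812, 0.143×(-1.94491)=-0.27812.
Sum = -1.15434, so H' = 1.154.

1.154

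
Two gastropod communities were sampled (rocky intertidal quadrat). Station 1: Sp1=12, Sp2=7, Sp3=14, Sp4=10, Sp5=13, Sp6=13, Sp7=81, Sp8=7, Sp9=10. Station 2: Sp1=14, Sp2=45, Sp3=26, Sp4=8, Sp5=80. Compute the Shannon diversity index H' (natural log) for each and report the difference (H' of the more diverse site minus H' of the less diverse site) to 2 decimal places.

Station 1: N=167, proportions 0.07186, 0.04192, 0.08383, 0.05988, 0.07784, 0.07784, 0.48503, 0.04192, 0.05988, giving H' = 1.74854 (working shown to 5 dp, full precision carried).
Station 2: N=173, proportions 0.08092, 0.26012, 0.15029, 0.04624, 0.46243, giving H' = 1.33737.
Difference = |1.74854 − 1.33737| = 0.41117, i.e. 0.41 to 2 decimal places.

0.41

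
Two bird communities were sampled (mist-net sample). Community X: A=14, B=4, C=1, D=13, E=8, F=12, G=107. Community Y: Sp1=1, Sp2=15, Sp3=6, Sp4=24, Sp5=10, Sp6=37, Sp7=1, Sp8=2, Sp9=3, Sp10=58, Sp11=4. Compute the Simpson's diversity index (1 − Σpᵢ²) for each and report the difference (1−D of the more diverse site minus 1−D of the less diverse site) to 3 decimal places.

Community X: N=159, proportions 0.08805, 0.02516, 0.00629, 0.08176, 0.05031, 0.07547, 0.67296, giving 1−D = 0.52379 (working shown to 5 dp, full precision carried).
Community Y: N=161, proportions 0.00621, 0.09317, 0.03727, 0.14907, 0.06211, 0.22981, 0.00621, 0.01242, 0.01863, 0.36025, 0.02484, giving 1−D = 0.78006.
Difference = |0.52379 − 0.78006| = 0.25627, i.e. 0.256 to 3 decimal places.

0.256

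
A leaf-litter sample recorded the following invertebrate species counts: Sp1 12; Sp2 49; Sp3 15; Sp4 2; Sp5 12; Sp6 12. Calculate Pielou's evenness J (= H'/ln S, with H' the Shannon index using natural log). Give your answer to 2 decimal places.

0.82

Total N = 12+49+15+2+12+12 = 102, so the proportions are 0.1176, 0.4804, 0.1471, 0.0196, 0.1176, 0.1176 (working shown to 4 dp, full precision carried).
H' = −Σ pᵢ ln pᵢ = −((-0.2518) + (-0.3522) + (-0.2819) + (-0.0771) + (-0.2518) + (-0.2518)) = 1.4665.
With S = 6 species, ln S = 1.7918, so J = 1.4665/1.7918 = 0.8185, i.e. 0.82 to 2 decimal places.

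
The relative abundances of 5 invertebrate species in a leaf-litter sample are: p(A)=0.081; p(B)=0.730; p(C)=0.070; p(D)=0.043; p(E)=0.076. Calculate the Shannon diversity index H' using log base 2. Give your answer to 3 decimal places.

Each pᵢ log₂ pᵢ term (working shown to 5 dp, full precision carried): 0.081×(-3.62593)=-0.29370, 0.73×(-0.45403)=-0.33144, 0.07×(-3.83650)=-0.26856, 0.043×(-4.53952)=-0.19520, 0.076×(-3.71786)=-0.28256.
Sum = -1.37146, so H' = 1.371.

1.371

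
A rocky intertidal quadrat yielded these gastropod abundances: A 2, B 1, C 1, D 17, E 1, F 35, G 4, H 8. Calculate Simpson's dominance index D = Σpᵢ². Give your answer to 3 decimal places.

Total N = 2+1+1+17+1+35+4+8 = 69, so the proportions are 0.02899, 0.01449, 0.01449, 0.24638, 0.01449, 0.50725, 0.05797, 0.11594 (working shown to 5 dp, full precision carried).
D = 0.02899² + 0.01449² + 0.01449² + 0.24638² + 0.01449² + 0.50725² + 0.05797² + 0.11594² = 0.00084 + 0.00021 + 0.00021 + 0.06070 + 0.00021 + 0.25730 + 0.00336 + 0.01344 = 0.33627.
To 3 decimal places, D = 0.336.

0.336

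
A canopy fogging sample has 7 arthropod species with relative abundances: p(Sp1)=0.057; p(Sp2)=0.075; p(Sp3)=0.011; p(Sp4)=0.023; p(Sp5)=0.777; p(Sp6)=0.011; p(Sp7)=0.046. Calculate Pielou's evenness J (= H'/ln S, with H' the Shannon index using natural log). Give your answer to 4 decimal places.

H' = −Σ pᵢ ln pᵢ = −((-0.163288) + (-0.194270) + (-0.049608) + (-0.086762) + (-0.196049) + (-0.049608) + (-0.141639)) = 0.881225 (working shown to 6 dp, full precision carried).
With S = 7 species, ln S = 1.945910, so J = 0.881225/1.945910 = 0.452860, i.e. 0.4529 to 4 decimal places.

0.4529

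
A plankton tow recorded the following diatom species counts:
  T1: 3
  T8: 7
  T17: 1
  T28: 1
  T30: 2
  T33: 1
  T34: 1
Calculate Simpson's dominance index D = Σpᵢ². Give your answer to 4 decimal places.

Total N = 3+7+1+1+2+1+1 = 16, so the proportions are 0.1875, 0.4375, 0.0625, 0.0625, 0.125, 0.0625, 0.0625 (working shown to 6 dp, full precision carried).
D = 0.1875² + 0.4375² + 0.0625² + 0.0625² + 0.125² + 0.0625² + 0.0625² = 0.035156 + 0.191406 + 0.003906 + 0.003906 + 0.015625 + 0.003906 + 0.003906 = 0.257812.
To 4 decimal places, D = 0.2578.

0.2578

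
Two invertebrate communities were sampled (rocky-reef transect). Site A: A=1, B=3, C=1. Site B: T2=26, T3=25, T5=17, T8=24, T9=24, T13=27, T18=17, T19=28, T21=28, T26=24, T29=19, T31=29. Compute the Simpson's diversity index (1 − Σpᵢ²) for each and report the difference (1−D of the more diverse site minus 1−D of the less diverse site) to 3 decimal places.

0.354

Site A: N=5, proportions 0.2, 0.6, 0.2, giving 1−D = 0.56000 (working shown to 5 dp, full precision carried).
Site B: N=288, proportions 0.09028, 0.08681, 0.05903, 0.08333, 0.08333, 0.09375, 0.05903, 0.09722, 0.09722, 0.08333, 0.06597, 0.10069, giving 1−D = 0.91433.
Difference = |0.56000 − 0.91433| = 0.35433, i.e. 0.354 to 3 decimal places.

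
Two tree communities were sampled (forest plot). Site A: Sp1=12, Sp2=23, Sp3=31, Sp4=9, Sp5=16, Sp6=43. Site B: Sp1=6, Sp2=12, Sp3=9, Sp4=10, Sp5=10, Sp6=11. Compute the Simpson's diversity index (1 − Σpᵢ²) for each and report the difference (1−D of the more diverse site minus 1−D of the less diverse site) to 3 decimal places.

Site A: N=134, proportions 0.08955, 0.17164, 0.23134, 0.06716, 0.1194, 0.3209, giving 1−D = 0.78726 (working shown to 5 dp, full precision carried).
Site B: N=58, proportions 0.10345, 0.2069, 0.15517, 0.17241, 0.17241, 0.18966, giving 1−D = 0.82699.
Difference = |0.78726 − 0.82699| = 0.03973, i.e. 0.040 to 3 decimal places.

0.040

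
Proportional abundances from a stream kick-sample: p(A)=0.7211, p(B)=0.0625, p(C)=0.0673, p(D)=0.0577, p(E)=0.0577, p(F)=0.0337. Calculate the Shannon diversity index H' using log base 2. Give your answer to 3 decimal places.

Each pᵢ log₂ pᵢ term (working shown to 5 dp, full precision carried): 0.7211×(-0.47173)=-0.34016, 0.0625×(-4.00000)=-0.25000, 0.0673×(-3.89325)=-0.26202, 0.0577×(-4.11528)=-0.23745, 0.0577×(-4.11528)=-0.23745, 0.0337×(-4.89111)=-0.16483.
Sum = -1.49191, so H' = 1.492.

1.492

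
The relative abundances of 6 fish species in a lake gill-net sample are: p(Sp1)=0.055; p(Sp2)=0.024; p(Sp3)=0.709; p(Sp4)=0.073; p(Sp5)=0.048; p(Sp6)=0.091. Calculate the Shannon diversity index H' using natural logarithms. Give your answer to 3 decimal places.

1.048

Each pᵢ ln pᵢ term (working shown to 5 dp, full precision carried): 0.055×(-2.90042)=-0.15952, 0.024×(-3.72970)=-0.08951, 0.709×(-0.34390)=-0.24382, 0.073×(-2.61730)=-0.19106, 0.048×(-3.03655)=-0.14575, 0.091×(-2.39690)=-0.21812.
Sum = -1.04780, so H' = 1.048.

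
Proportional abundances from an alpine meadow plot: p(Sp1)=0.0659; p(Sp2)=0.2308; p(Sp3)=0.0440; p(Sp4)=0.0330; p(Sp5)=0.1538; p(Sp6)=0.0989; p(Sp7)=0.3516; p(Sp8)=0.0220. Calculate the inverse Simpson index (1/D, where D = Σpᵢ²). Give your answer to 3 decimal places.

4.583

D = 0.0659² + 0.2308² + 0.044² + 0.033² + 0.1538² + 0.0989² + 0.3516² + 0.022² = 0.0043428 + 0.0532686 + 0.0019360 + 0.0010890 + 0.0236544 + 0.0097812 + 0.1236226 + 0.0004840 = 0.2181787 (working shown to 7 dp, full precision carried).
So 1/D = 4.58340, i.e. 4.583 to 3 decimal places.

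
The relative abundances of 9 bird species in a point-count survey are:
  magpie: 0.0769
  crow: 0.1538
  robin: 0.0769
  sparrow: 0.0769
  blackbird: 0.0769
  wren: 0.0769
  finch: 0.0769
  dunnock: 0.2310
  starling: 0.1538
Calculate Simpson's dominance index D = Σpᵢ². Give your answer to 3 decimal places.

0.136

D = 0.0769² + 0.1538² + 0.0769² + 0.0769² + 0.0769² + 0.0769² + 0.0769² + 0.231² + 0.1538² = 0.00591 + 0.02365 + 0.00591 + 0.00591 + 0.00591 + 0.00591 + 0.00591 + 0.05336 + 0.02365 = 0.13615 (working shown to 5 dp, full precision carried).
To 3 decimal places, D = 0.136.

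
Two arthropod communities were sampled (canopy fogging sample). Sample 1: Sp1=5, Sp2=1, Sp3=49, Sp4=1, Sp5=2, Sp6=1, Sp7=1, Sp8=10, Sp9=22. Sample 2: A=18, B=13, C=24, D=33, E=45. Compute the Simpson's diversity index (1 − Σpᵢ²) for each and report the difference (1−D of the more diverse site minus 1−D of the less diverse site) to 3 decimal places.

Sample 1: N=92, proportions 0.054348, 0.01087, 0.532609, 0.01087, 0.021739, 0.01087, 0.01087, 0.108696, 0.23913, giving 1−D = 0.643431 (working shown to 6 dp, full precision carried).
Sample 2: N=133, proportions 0.135338, 0.097744, 0.180451, 0.24812, 0.338346, giving 1−D = 0.763525.
Difference = |0.643431 − 0.763525| = 0.120094, i.e. 0.120 to 3 decimal places.

0.120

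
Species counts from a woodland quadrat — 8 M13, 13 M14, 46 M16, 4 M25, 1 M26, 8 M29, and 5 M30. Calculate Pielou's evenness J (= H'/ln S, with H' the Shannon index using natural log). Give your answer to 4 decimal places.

Total N = 8+13+46+4+1+8+5 = 85, so the proportions are 0.094118, 0.152941, 0.541176, 0.047059, 0.011765, 0.094118, 0.058824 (working shown to 6 dp, full precision carried).
H' = −Σ pᵢ ln pᵢ = −((-0.222420) + (-0.287178) + (-0.332288) + (-0.143829) + (-0.052266) + (-0.222420) + (-0.166660)) = 1.427060.
With S = 7 species, ln S = 1.945910, so J = 1.427060/1.945910 = 0.733364, i.e. 0.7334 to 4 decimal places.

0.7334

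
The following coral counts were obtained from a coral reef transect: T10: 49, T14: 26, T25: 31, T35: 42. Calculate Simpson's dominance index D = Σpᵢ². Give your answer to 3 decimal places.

0.265

Total N = 49+26+31+42 = 148, so the proportions are 0.33108, 0.17568, 0.20946, 0.28378 (working shown to 5 dp, full precision carried).
D = 0.33108² + 0.17568² + 0.20946² + 0.28378² = 0.10961 + 0.03086 + 0.04387 + 0.08053 = 0.26488.
To 3 decimal places, D = 0.265.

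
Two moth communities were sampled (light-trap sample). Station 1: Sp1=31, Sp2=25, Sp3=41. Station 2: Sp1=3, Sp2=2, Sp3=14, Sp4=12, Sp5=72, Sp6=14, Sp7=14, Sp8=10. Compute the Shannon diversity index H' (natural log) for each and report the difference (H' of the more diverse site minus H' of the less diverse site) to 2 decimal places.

Station 1: N=97, proportions 0.3196, 0.2577, 0.4227, giving H' = 1.0780 (working shown to 4 dp, full precision carried).
Station 2: N=141, proportions 0.0213, 0.0142, 0.0993, 0.0851, 0.5106, 0.0993, 0.0993, 0.0709, giving H' = 1.5708.
Difference = |1.0780 − 1.5708| = 0.4928, i.e. 0.49 to 2 decimal places.

0.49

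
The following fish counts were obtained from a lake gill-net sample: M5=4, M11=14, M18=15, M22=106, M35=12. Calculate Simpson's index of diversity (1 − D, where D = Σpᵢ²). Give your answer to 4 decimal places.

Total N = 4+14+15+106+12 = 151, so the proportions are 0.02649, 0.092715, 0.099338, 0.701987, 0.07947 (working shown to 6 dp, full precision carried).
D = 0.02649² + 0.092715² + 0.099338² + 0.701987² + 0.07947² = 0.000702 + 0.008596 + 0.009868 + 0.492785 + 0.006316 = 0.518267.
So 1 − D = 0.481733, i.e. 0.4817 to 4 decimal places.

0.4817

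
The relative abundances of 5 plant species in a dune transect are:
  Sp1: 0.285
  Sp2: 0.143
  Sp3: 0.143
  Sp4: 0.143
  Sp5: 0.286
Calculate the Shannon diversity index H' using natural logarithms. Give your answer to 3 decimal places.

Each pᵢ ln pᵢ term (working shown to 5 dp, full precision carried): 0.285×(-1.25527)=-0.35775, 0.143×(-1.94491)=-0.27812, 0.143×(-1.94491)=-0.27812, 0.143×(-1.94491)=-0.27812, 0.286×(-1.25176)=-0.35800.
Sum = -1.55012, so H' = 1.550.

1.550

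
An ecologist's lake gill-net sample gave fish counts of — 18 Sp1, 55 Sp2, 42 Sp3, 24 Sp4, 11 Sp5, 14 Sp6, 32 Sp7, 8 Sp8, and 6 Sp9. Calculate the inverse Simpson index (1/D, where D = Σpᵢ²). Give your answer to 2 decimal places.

Total N = 18+55+42+24+11+14+32+8+6 = 210, so the proportions are 0.085714, 0.261905, 0.2, 0.114286, 0.052381, 0.066667, 0.152381, 0.038095, 0.028571 (working shown to 6 dp, full precision carried).
D = 0.085714² + 0.261905² + 0.2² + 0.114286² + 0.052381² + 0.066667² + 0.152381² + 0.038095² + 0.028571² = 0.007347 + 0.068594 + 0.040000 + 0.013061 + 0.002744 + 0.004444 + 0.023220 + 0.001451 + 0.000816 = 0.161678.
So 1/D = 6.1851, i.e. 6.19 to 2 decimal places.

6.19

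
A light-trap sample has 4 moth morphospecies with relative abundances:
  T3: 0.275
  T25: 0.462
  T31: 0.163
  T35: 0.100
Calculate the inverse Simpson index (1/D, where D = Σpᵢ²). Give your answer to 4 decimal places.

3.0709

D = 0.275² + 0.462² + 0.163² + 0.1² = 0.0756250 + 0.2134440 + 0.0265690 + 0.0100000 = 0.3256380 (working shown to 7 dp, full precision carried).
So 1/D = 3.070895, i.e. 3.0709 to 4 decimal places.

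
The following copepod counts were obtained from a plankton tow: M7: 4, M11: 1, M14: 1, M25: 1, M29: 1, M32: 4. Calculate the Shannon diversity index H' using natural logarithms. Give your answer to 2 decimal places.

Total N = 4+1+1+1+1+4 = 12, so the proportions are 0.3333, 0.0833, 0.0833, 0.0833, 0.0833, 0.3333 (working shown to 4 dp, full precision carried).
Each pᵢ ln pᵢ term: 0.3333×(-1.0986)=-0.3662, 0.0833×(-2.4849)=-0.2071, 0.0833×(-2.4849)=-0.2071, 0.0833×(-2.4849)=-0.2071, 0.0833×(-2.4849)=-0.2071, 0.3333×(-1.0986)=-0.3662.
Sum = -1.5607, so H' = 1.56.

1.56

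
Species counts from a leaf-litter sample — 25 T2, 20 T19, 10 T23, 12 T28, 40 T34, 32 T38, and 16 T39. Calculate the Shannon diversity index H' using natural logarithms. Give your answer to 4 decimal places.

Total N = 25+20+10+12+40+32+16 = 155, so the proportions are 0.16129, 0.129032, 0.064516, 0.077419, 0.258065, 0.206452, 0.103226 (working shown to 6 dp, full precision carried).
Each pᵢ ln pᵢ term: 0.16129×(-1.824549)=-0.294282, 0.129032×(-2.047693)=-0.264218, 0.064516×(-2.740840)=-0.176828, 0.077419×(-2.558518)=-0.198079, 0.258065×(-1.354546)=-0.349560, 0.206452×(-1.577689)=-0.325716, 0.103226×(-2.270836)=-0.234409.
Sum = -1.843093, so H' = 1.8431.

1.8431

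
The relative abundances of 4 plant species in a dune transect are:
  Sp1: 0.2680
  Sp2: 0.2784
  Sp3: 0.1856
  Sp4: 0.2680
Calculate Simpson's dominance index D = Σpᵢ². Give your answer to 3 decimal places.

D = 0.268² + 0.2784² + 0.1856² + 0.268² = 0.07182 + 0.07751 + 0.03445 + 0.07182 = 0.25560 (working shown to 5 dp, full precision carried).
To 3 decimal places, D = 0.256.

0.256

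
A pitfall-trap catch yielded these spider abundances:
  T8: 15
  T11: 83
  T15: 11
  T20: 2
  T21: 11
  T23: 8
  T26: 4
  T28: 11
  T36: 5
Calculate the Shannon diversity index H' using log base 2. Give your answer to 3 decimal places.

Total N = 15+83+11+2+11+8+4+11+5 = 150, so the proportions are 0.1, 0.55333, 0.07333, 0.01333, 0.07333, 0.05333, 0.02667, 0.07333, 0.03333 (working shown to 5 dp, full precision carried).
Each pᵢ log₂ pᵢ term: 0.1×(-3.32193)=-0.33219, 0.55333×(-0.85378)=-0.47242, 0.07333×(-3.76939)=-0.27642, 0.01333×(-6.22882)=-0.08305, 0.07333×(-3.76939)=-0.27642, 0.05333×(-4.22882)=-0.22554, 0.02667×(-5.22882)=-0.13944, 0.07333×(-3.76939)=-0.27642, 0.03333×(-4.90689)=-0.16356.
Sum = -2.24547, so H' = 2.245.

2.245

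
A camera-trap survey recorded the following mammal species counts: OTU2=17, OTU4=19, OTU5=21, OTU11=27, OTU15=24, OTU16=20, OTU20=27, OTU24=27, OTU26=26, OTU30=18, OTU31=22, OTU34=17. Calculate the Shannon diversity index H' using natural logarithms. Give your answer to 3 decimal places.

2.470

Total N = 17+19+21+27+24+20+27+27+26+18+22+17 = 265, so the proportions are 0.06415, 0.0717, 0.07925, 0.10189, 0.09057, 0.07547, 0.10189, 0.10189, 0.09811, 0.06792, 0.08302, 0.06415 (working shown to 5 dp, full precision carried).
Each pᵢ ln pᵢ term: 0.06415×(-2.74652)=-0.17619, 0.0717×(-2.63529)=-0.18895, 0.07925×(-2.53521)=-0.20090, 0.10189×(-2.28389)=-0.23270, 0.09057×(-2.40168)=-0.21751, 0.07547×(-2.58400)=-0.19502, 0.10189×(-2.28389)=-0.23270, 0.10189×(-2.28389)=-0.23270, 0.09811×(-2.32163)=-0.22778, 0.06792×(-2.68936)=-0.18267, 0.08302×(-2.48869)=-0.20661, 0.06415×(-2.74652)=-0.17619.
Sum = -2.46992, so H' = 2.470.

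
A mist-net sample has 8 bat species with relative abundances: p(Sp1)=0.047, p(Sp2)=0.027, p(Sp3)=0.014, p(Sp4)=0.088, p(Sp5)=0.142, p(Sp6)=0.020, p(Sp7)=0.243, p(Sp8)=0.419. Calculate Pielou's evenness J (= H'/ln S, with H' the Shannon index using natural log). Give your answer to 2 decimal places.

H' = −Σ pᵢ ln pᵢ = −((-0.1437) + (-0.0975) + (-0.0598) + (-0.2139) + (-0.2772) + (-0.0782) + (-0.3438) + (-0.3645)) = 1.5785 (working shown to 4 dp, full precision carried).
With S = 8 species, ln S = 2.0794, so J = 1.5785/2.0794 = 0.7591, i.e. 0.76 to 2 decimal places.

0.76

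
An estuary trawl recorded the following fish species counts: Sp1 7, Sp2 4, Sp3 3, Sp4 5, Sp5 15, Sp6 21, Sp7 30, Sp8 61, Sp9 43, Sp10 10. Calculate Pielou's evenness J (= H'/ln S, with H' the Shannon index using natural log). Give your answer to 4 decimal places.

0.8309

Total N = 7+4+3+5+15+21+30+61+43+10 = 199, so the proportions are 0.035176, 0.020101, 0.015075, 0.025126, 0.075377, 0.105528, 0.150754, 0.306533, 0.21608, 0.050251 (working shown to 6 dp, full precision carried).
H' = −Σ pᵢ ln pᵢ = −((-0.117748) + (-0.078533) + (-0.063237) + (-0.092559) + (-0.194868) + (-0.237309) + (-0.285242) + (-0.362454) + (-0.331058) + (-0.150287)) = 1.913295.
With S = 10 species, ln S = 2.302585, so J = 1.913295/2.302585 = 0.830933, i.e. 0.8309 to 4 decimal places.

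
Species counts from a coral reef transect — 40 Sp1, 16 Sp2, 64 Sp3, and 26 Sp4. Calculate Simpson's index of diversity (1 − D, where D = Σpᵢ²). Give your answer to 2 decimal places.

0.69

Total N = 40+16+64+26 = 146, so the proportions are 0.274, 0.1096, 0.4384, 0.1781 (working shown to 4 dp, full precision carried).
D = 0.274² + 0.1096² + 0.4384² + 0.1781² = 0.0751 + 0.0120 + 0.1922 + 0.0317 = 0.3109.
So 1 − D = 0.6891, i.e. 0.69 to 2 decimal places.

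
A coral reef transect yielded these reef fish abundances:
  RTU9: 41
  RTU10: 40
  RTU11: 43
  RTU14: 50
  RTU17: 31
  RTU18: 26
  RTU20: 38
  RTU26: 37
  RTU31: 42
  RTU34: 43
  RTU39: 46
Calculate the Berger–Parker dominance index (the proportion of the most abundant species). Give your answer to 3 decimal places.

0.114

Total N = 41+40+43+50+31+26+38+37+42+43+46 = 437, so the proportions are 0.09382, 0.09153, 0.0984, 0.11442, 0.07094, 0.0595, 0.08696, 0.08467, 0.09611, 0.0984, 0.10526 (working shown to 5 dp, full precision carried).
The largest proportion is 0.11442, i.e. d = 0.114 to 3 decimal places.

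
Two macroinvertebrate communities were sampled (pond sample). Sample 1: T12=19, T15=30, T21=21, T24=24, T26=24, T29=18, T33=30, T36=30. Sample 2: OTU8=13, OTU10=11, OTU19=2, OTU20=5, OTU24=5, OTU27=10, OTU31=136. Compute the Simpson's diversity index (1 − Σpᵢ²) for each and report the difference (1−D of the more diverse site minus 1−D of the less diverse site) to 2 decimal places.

0.44

Sample 1: N=196, proportions 0.0969, 0.1531, 0.1071, 0.1224, 0.1224, 0.0918, 0.1531, 0.1531, giving 1−D = 0.8704 (working shown to 4 dp, full precision carried).
Sample 2: N=182, proportions 0.0714, 0.0604, 0.011, 0.0275, 0.0275, 0.0549, 0.7473, giving 1−D = 0.4282.
Difference = |0.8704 − 0.4282| = 0.4422, i.e. 0.44 to 2 decimal places.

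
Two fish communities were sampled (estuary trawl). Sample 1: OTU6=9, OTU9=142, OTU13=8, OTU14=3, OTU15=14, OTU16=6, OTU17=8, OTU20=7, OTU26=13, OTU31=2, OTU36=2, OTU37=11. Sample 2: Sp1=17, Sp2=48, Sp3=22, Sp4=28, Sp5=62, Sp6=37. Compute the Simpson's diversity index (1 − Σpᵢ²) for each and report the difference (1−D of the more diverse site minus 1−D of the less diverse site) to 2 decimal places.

Sample 1: N=225, proportions 0.04, 0.6311, 0.0356, 0.0133, 0.0622, 0.0267, 0.0356, 0.0311, 0.0578, 0.0089, 0.0089, 0.0489, giving 1−D = 0.5860 (working shown to 4 dp, full precision carried).
Sample 2: N=214, proportions 0.0794, 0.2243, 0.1028, 0.1308, 0.2897, 0.1729, giving 1−D = 0.8019.
Difference = |0.5860 − 0.8019| = 0.2159, i.e. 0.22 to 2 decimal places.

0.22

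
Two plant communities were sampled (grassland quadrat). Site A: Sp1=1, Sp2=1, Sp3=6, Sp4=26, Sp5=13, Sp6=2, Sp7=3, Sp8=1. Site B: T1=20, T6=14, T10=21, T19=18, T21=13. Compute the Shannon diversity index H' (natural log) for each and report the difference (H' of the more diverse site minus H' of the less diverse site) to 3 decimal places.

Site A: N=53, proportions 0.01887, 0.01887, 0.11321, 0.49057, 0.24528, 0.03774, 0.0566, 0.01887, giving H' = 1.45166 (working shown to 5 dp, full precision carried).
Site B: N=86, proportions 0.23256, 0.16279, 0.24419, 0.2093, 0.15116, giving H' = 1.59194.
Difference = |1.45166 − 1.59194| = 0.14028, i.e. 0.140 to 3 decimal places.

0.140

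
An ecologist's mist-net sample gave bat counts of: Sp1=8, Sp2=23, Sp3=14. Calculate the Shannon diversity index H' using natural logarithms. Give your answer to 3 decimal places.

1.013

Total N = 8+23+14 = 45, so the proportions are 0.17778, 0.51111, 0.31111 (working shown to 5 dp, full precision carried).
Each pᵢ ln pᵢ term: 0.17778×(-1.72722)=-0.30706, 0.51111×(-0.67117)=-0.34304, 0.31111×(-1.16761)=-0.36325.
Sum = -1.01336, so H' = 1.013.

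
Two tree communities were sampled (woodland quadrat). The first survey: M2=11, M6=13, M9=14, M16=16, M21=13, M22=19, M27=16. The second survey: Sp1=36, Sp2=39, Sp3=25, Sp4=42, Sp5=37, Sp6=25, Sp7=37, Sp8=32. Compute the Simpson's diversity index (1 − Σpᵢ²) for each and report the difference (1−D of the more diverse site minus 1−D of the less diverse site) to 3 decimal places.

0.018

The first survey: N=102, proportions 0.107843, 0.127451, 0.137255, 0.156863, 0.127451, 0.186275, 0.156863, giving 1−D = 0.853133 (working shown to 6 dp, full precision carried).
The second survey: N=273, proportions 0.131868, 0.142857, 0.091575, 0.153846, 0.135531, 0.091575, 0.135531, 0.117216, giving 1−D = 0.871285.
Difference = |0.853133 − 0.871285| = 0.018152, i.e. 0.018 to 3 decimal places.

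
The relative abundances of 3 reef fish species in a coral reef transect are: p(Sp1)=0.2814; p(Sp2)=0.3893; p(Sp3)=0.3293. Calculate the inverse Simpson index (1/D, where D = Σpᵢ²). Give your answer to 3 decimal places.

D = 0.2814² + 0.3893² + 0.3293² = 0.079186 + 0.151554 + 0.108438 = 0.339179 (working shown to 6 dp, full precision carried).
So 1/D = 2.94830, i.e. 2.948 to 3 decimal places.

2.948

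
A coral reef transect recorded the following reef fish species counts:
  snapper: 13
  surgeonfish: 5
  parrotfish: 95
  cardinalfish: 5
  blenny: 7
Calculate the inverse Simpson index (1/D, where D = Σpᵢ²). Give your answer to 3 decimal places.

Total N = 13+5+95+5+7 = 125, so the proportions are 0.104, 0.04, 0.76, 0.04, 0.056 (working shown to 6 dp, full precision carried).
D = 0.104² + 0.04² + 0.76² + 0.04² + 0.056² = 0.010816 + 0.001600 + 0.577600 + 0.001600 + 0.003136 = 0.594752.
So 1/D = 1.68137, i.e. 1.681 to 3 decimal places.

1.681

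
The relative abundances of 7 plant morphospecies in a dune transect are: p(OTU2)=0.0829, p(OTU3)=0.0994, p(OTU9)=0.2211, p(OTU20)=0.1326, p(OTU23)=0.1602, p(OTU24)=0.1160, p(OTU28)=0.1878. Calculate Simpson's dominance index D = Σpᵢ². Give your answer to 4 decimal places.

D = 0.0829² + 0.0994² + 0.2211² + 0.1326² + 0.1602² + 0.116² + 0.1878² = 0.006872 + 0.009880 + 0.048885 + 0.017583 + 0.025664 + 0.013456 + 0.035269 = 0.157610 (working shown to 6 dp, full precision carried).
To 4 decimal places, D = 0.1576.

0.1576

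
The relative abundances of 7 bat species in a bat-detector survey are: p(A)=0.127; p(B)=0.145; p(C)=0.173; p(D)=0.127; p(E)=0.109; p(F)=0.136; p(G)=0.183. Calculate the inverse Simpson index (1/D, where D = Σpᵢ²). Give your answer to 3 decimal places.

D = 0.127² + 0.145² + 0.173² + 0.127² + 0.109² + 0.136² + 0.183² = 0.0161290 + 0.0210250 + 0.0299290 + 0.0161290 + 0.0118810 + 0.0184960 + 0.0334890 = 0.1470780 (working shown to 7 dp, full precision carried).
So 1/D = 6.79911, i.e. 6.799 to 3 decimal places.

6.799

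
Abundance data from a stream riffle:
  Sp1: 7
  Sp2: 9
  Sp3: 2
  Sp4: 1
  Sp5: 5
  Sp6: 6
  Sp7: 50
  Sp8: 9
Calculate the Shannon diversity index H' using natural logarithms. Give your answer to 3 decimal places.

1.467

Total N = 7+9+2+1+5+6+50+9 = 89, so the proportions are 0.07865, 0.10112, 0.02247, 0.01124, 0.05618, 0.06742, 0.5618, 0.10112 (working shown to 5 dp, full precision carried).
Each pᵢ ln pᵢ term: 0.07865×(-2.54273)=-0.19999, 0.10112×(-2.29141)=-0.23172, 0.02247×(-3.79549)=-0.08529, 0.01124×(-4.48864)=-0.05043, 0.05618×(-2.87920)=-0.16175, 0.06742×(-2.69688)=-0.18181, 0.5618×(-0.57661)=-0.32394, 0.10112×(-2.29141)=-0.23172.
Sum = -1.46665, so H' = 1.467.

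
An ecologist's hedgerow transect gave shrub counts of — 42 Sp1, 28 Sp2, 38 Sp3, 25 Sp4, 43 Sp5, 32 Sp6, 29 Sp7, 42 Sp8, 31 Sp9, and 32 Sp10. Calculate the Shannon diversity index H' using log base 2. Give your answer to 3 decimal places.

3.298

Total N = 42+28+38+25+43+32+29+42+31+32 = 342, so the proportions are 0.12281, 0.08187, 0.11111, 0.0731, 0.12573, 0.09357, 0.0848, 0.12281, 0.09064, 0.09357 (working shown to 5 dp, full precision carried).
Each pᵢ log₂ pᵢ term: 0.12281×(-3.02554)=-0.37156, 0.08187×(-3.61050)=-0.29560, 0.11111×(-3.16993)=-0.35221, 0.0731×(-3.77400)=-0.27588, 0.12573×(-2.99159)=-0.37614, 0.09357×(-3.41785)=-0.31980, 0.0848×(-3.55987)=-0.30186, 0.12281×(-3.02554)=-0.37156, 0.09064×(-3.46366)=-0.31396, 0.09357×(-3.41785)=-0.31980.
Sum = -3.29835, so H' = 3.298.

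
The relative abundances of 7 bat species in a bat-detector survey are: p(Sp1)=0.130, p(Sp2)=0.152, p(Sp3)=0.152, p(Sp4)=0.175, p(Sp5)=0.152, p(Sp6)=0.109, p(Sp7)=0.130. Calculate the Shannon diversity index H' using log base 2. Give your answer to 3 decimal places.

Each pᵢ log₂ pᵢ term (working shown to 5 dp, full precision carried): 0.13×(-2.94342)=-0.38264, 0.152×(-2.71786)=-0.41311, 0.152×(-2.71786)=-0.41311, 0.175×(-2.51457)=-0.44005, 0.152×(-2.71786)=-0.41311, 0.109×(-3.19760)=-0.34854, 0.13×(-2.94342)=-0.38264.
Sum = -2.79322, so H' = 2.793.

2.793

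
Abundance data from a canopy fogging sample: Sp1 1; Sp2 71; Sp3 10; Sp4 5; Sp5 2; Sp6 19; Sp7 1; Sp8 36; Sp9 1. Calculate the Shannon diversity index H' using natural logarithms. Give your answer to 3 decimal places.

1.422

Total N = 1+71+10+5+2+19+1+36+1 = 146, so the proportions are 0.00685, 0.4863, 0.06849, 0.03425, 0.0137, 0.13014, 0.00685, 0.24658, 0.00685 (working shown to 5 dp, full precision carried).
Each pᵢ ln pᵢ term: 0.00685×(-4.98361)=-0.03413, 0.4863×(-0.72093)=-0.35059, 0.06849×(-2.68102)=-0.18363, 0.03425×(-3.37417)=-0.11555, 0.0137×(-4.29046)=-0.05877, 0.13014×(-2.03917)=-0.26537, 0.00685×(-4.98361)=-0.03413, 0.24658×(-1.40009)=-0.34523, 0.00685×(-4.98361)=-0.03413.
Sum = -1.42155, so H' = 1.422.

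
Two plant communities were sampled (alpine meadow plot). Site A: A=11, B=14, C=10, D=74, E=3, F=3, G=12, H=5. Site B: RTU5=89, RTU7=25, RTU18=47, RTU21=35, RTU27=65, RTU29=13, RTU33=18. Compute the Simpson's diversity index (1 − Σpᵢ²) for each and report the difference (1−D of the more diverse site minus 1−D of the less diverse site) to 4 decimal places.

0.1531

Site A: N=132, proportions 0.083333, 0.106061, 0.075758, 0.560606, 0.022727, 0.022727, 0.090909, 0.037879, giving 1−D = 0.651056 (working shown to 6 dp, full precision carried).
Site B: N=292, proportions 0.304795, 0.085616, 0.160959, 0.119863, 0.222603, 0.044521, 0.061644, giving 1−D = 0.804161.
Difference = |0.651056 − 0.804161| = 0.153105, i.e. 0.1531 to 4 decimal places.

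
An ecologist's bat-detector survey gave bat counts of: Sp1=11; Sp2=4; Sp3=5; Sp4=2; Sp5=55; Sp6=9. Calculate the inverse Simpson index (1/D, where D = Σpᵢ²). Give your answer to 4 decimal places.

2.2604

Total N = 11+4+5+2+55+9 = 86, so the proportions are 0.127907, 0.0465116, 0.0581395, 0.0232558, 0.6395349, 0.1046512 (working shown to 7 dp, full precision carried).
D = 0.127907² + 0.0465116² + 0.0581395² + 0.0232558² + 0.6395349² + 0.1046512² = 0.0163602 + 0.0021633 + 0.0033802 + 0.0005408 + 0.4090049 + 0.0109519 = 0.4424013.
So 1/D = 2.260391, i.e. 2.2604 to 4 decimal places.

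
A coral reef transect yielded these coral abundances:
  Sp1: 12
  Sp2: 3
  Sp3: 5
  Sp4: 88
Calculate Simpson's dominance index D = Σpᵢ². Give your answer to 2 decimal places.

0.68

Total N = 12+3+5+88 = 108, so the proportions are 0.1111, 0.0278, 0.0463, 0.8148 (working shown to 4 dp, full precision carried).
D = 0.1111² + 0.0278² + 0.0463² + 0.8148² = 0.0123 + 0.0008 + 0.0021 + 0.6639 = 0.6792.
To 2 decimal places, D = 0.68.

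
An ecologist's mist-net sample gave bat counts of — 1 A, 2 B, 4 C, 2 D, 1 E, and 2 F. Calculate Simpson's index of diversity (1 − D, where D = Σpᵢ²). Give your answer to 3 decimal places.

Total N = 1+2+4+2+1+2 = 12, so the proportions are 0.08333, 0.16667, 0.33333, 0.16667, 0.08333, 0.16667 (working shown to 5 dp, full precision carried).
D = 0.08333² + 0.16667² + 0.33333² + 0.16667² + 0.08333² + 0.16667² = 0.00694 + 0.02778 + 0.11111 + 0.02778 + 0.00694 + 0.02778 = 0.20833.
So 1 − D = 0.79167, i.e. 0.792 to 3 decimal places.

0.792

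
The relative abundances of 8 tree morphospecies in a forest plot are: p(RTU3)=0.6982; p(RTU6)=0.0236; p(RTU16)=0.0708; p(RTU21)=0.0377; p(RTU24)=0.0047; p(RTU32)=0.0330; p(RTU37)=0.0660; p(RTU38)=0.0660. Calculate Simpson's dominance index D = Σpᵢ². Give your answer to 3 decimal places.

0.504

D = 0.6982² + 0.0236² + 0.0708² + 0.0377² + 0.0047² + 0.033² + 0.066² + 0.066² = 0.48748 + 0.00056 + 0.00501 + 0.00142 + 0.00002 + 0.00109 + 0.00436 + 0.00436 = 0.50430 (working shown to 5 dp, full precision carried).
To 3 decimal places, D = 0.504.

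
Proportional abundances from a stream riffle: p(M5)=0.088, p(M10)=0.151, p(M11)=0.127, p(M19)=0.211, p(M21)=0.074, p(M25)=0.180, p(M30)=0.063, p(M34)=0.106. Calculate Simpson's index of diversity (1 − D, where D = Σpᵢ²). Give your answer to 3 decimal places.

0.856

D = 0.088² + 0.151² + 0.127² + 0.211² + 0.074² + 0.18² + 0.063² + 0.106² = 0.00774 + 0.02280 + 0.01613 + 0.04452 + 0.00548 + 0.03240 + 0.00397 + 0.01124 = 0.14428 (working shown to 5 dp, full precision carried).
So 1 − D = 0.85572, i.e. 0.856 to 3 decimal places.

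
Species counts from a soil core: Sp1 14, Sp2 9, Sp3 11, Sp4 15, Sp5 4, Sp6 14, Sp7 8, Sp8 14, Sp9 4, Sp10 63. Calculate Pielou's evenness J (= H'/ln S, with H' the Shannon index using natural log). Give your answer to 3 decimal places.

0.839

Total N = 14+9+11+15+4+14+8+14+4+63 = 156, so the proportions are 0.08974, 0.05769, 0.07051, 0.09615, 0.02564, 0.08974, 0.05128, 0.08974, 0.02564, 0.40385 (working shown to 5 dp, full precision carried).
H' = −Σ pᵢ ln pᵢ = −((-0.21635) + (-0.16457) + (-0.18700) + (-0.22517) + (-0.09394) + (-0.21635) + (-0.15233) + (-0.21635) + (-0.09394) + (-0.36618)) = 1.93219.
With S = 10 species, ln S = 2.30259, so J = 1.93219/2.30259 = 0.83914, i.e. 0.839 to 3 decimal places.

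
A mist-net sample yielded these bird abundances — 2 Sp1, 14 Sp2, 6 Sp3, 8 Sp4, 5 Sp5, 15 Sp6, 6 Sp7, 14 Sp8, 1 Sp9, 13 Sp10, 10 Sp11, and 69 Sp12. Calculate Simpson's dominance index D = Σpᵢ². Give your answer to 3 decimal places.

Total N = 2+14+6+8+5+15+6+14+1+13+10+69 = 163, so the proportions are 0.01227, 0.08589, 0.03681, 0.04908, 0.03067, 0.09202, 0.03681, 0.08589, 0.00613, 0.07975, 0.06135, 0.42331 (working shown to 5 dp, full precision carried).
D = 0.01227² + 0.08589² + 0.03681² + 0.04908² + 0.03067² + 0.09202² + 0.03681² + 0.08589² + 0.00613² + 0.07975² + 0.06135² + 0.42331² = 0.00015 + 0.00738 + 0.00135 + 0.00241 + 0.00094 + 0.00847 + 0.00135 + 0.00738 + 0.00004 + 0.00636 + 0.00376 + 0.17919 = 0.21879.
To 3 decimal places, D = 0.219.

0.219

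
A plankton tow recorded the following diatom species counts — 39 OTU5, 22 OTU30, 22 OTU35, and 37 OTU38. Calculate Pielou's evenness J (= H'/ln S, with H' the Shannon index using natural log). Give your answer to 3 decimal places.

Total N = 39+22+22+37 = 120, so the proportions are 0.325, 0.18333, 0.18333, 0.30833 (working shown to 5 dp, full precision carried).
H' = −Σ pᵢ ln pᵢ = −((-0.36528) + (-0.31102) + (-0.31102) + (-0.36278)) = 1.35009.
With S = 4 species, ln S = 1.38629, so J = 1.35009/1.38629 = 0.97388, i.e. 0.974 to 3 decimal places.

0.974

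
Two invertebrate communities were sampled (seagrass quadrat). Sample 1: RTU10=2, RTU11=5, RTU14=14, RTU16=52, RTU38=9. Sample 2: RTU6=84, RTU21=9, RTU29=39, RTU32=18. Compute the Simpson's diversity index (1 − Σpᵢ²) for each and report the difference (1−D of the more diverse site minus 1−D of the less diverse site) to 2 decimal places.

Sample 1: N=82, proportions 0.0244, 0.061, 0.1707, 0.6341, 0.1098, giving 1−D = 0.5523 (working shown to 4 dp, full precision carried).
Sample 2: N=150, proportions 0.56, 0.06, 0.26, 0.12, giving 1−D = 0.6008.
Difference = |0.5523 − 0.6008| = 0.0485, i.e. 0.05 to 2 decimal places.

0.05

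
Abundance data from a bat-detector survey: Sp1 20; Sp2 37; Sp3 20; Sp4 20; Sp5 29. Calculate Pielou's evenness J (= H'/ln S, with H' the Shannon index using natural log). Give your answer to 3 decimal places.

Total N = 20+37+20+20+29 = 126, so the proportions are 0.15873, 0.29365, 0.15873, 0.15873, 0.23016 (working shown to 5 dp, full precision carried).
H' = −Σ pᵢ ln pᵢ = −((-0.29215) + (-0.35983) + (-0.29215) + (-0.29215) + (-0.33810)) = 1.57438.
With S = 5 species, ln S = 1.60944, so J = 1.57438/1.60944 = 0.97822, i.e. 0.978 to 3 decimal places.

0.978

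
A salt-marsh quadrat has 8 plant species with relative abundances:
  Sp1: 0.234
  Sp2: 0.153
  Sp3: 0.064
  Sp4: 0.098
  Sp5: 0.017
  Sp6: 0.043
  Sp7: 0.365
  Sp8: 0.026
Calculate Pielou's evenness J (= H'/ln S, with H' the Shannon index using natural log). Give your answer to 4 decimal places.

0.8166

H' = −Σ pᵢ ln pᵢ = −((-0.339870) + (-0.287230) + (-0.175928) + (-0.227633) + (-0.069267) + (-0.135302) + (-0.367868) + (-0.094891)) = 1.697989 (working shown to 6 dp, full precision carried).
With S = 8 species, ln S = 2.079442, so J = 1.697989/2.079442 = 0.816560, i.e. 0.8166 to 4 decimal places.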